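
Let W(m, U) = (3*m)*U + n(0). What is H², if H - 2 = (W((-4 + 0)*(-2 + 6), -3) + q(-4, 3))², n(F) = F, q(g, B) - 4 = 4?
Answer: 533887236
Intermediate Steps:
q(g, B) = 8 (q(g, B) = 4 + 4 = 8)
W(m, U) = 3*U*m (W(m, U) = (3*m)*U + 0 = 3*U*m + 0 = 3*U*m)
H = 23106 (H = 2 + (3*(-3)*((-4 + 0)*(-2 + 6)) + 8)² = 2 + (3*(-3)*(-4*4) + 8)² = 2 + (3*(-3)*(-16) + 8)² = 2 + (144 + 8)² = 2 + 152² = 2 + 23104 = 23106)
H² = 23106² = 533887236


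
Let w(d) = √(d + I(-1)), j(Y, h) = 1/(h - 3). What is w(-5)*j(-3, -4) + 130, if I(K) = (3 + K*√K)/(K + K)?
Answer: 130 - √(-26 + 2*I)/14 ≈ 129.99 - 0.36448*I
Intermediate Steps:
I(K) = (3 + K^(3/2))/(2*K) (I(K) = (3 + K^(3/2))/((2*K)) = (3 + K^(3/2))*(1/(2*K)) = (3 + K^(3/2))/(2*K))
j(Y, h) = 1/(-3 + h)
w(d) = √(-3/2 + d + I/2) (w(d) = √(d + (½)*(3 + (-1)^(3/2))/(-1)) = √(d + (½)*(-1)*(3 - I)) = √(d + (-3/2 + I/2)) = √(-3/2 + d + I/2))
w(-5)*j(-3, -4) + 130 = (√(-6 + 2*I + 4*(-5))/2)/(-3 - 4) + 130 = (√(-6 + 2*I - 20)/2)/(-7) + 130 = (√(-26 + 2*I)/2)*(-⅐) + 130 = -√(-26 + 2*I)/14 + 130 = 130 - √(-26 + 2*I)/14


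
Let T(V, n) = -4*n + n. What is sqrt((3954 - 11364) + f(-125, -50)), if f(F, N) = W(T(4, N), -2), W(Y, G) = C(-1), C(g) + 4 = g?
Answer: I*sqrt(7415) ≈ 86.11*I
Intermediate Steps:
T(V, n) = -3*n
C(g) = -4 + g
W(Y, G) = -5 (W(Y, G) = -4 - 1 = -5)
f(F, N) = -5
sqrt((3954 - 11364) + f(-125, -50)) = sqrt((3954 - 11364) - 5) = sqrt(-7410 - 5) = sqrt(-7415) = I*sqrt(7415)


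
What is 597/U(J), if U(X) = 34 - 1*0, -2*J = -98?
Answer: 597/34 ≈ 17.559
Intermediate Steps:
J = 49 (J = -1/2*(-98) = 49)
U(X) = 34 (U(X) = 34 + 0 = 34)
597/U(J) = 597/34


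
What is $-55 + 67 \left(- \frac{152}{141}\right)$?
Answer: $- \frac{17939}{141} \approx -127.23$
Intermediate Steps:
$-55 + 67 \left(- \frac{152}{141}\right) = -55 - \frac{10184}{141} = - \frac{17939}{141}$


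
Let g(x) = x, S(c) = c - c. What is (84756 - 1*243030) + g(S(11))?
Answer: -158274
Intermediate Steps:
S(c) = 0
(84756 - 1*243030) + g(S(11)) = (84756 - 1*243030) + 0 = (84756 - 243030) + 0 = -158274 + 0 = -158274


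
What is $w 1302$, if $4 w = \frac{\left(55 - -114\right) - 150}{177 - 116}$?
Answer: $\frac{12369}{122} \approx 101.39$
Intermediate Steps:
$w = \frac{19}{244}$ ($w = \frac{\left(\left(55 - -114\right) - 150\right) \frac{1}{177 - 116}}{4} = \frac{\left(\left(55 + 114\right) - 150\right) \frac{1}{61}}{4} = \frac{\left(169 - 150\right) \frac{1}{61}}{4} = \frac{19 \cdot \frac{1}{61}}{4} = \frac{1}{4} \cdot \frac{19}{61} = \frac{19}{244} \approx 0.077869$)
$w 1302 = \frac{19}{244} \cdot 1302 = \frac{12369}{122}$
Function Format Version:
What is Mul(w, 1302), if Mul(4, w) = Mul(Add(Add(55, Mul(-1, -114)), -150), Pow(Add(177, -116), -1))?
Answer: Rational(12369, 122) ≈ 101.39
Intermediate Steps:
w = Rational(19, 244) (w = Mul(Rational(1, 4), Mul(Add(Add(55, Mul(-1, -114)), -150), Pow(Add(177, -116), -1))) = Mul(Rational(1, 4), Mul(Add(Add(55, 114), -150), Pow(61, -1))) = Mul(Rational(1, 4), Mul(Add(169, -150), Rational(1, 61))) = Mul(Rational(1, 4), Mul(19, Rational(1, 61))) = Mul(Rational(1, 4), Rational(19, 61)) = Rational(19, 244) ≈ 0.077869)
Mul(w, 1302) = Mul(Rational(19, 244), 1302) = Rational(12369, 122)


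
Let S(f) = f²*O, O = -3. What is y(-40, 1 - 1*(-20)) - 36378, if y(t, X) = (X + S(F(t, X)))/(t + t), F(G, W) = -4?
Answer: -2910213/80 ≈ -36378.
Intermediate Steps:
S(f) = -3*f² (S(f) = f²*(-3) = -3*f²)
y(t, X) = (-48 + X)/(2*t) (y(t, X) = (X - 3*(-4)²)/(t + t) = (X - 3*16)/((2*t)) = (X - 48)*(1/(2*t)) = (-48 + X)*(1/(2*t)) = (-48 + X)/(2*t))
y(-40, 1 - 1*(-20)) - 36378 = (½)*(-48 + (1 - 1*(-20)))/(-40) - 36378 = (½)*(-1/40)*(-48 + (1 + 20)) - 36378 = (½)*(-1/40)*(-48 + 21) - 36378 = (½)*(-1/40)*(-27) - 36378 = 27/80 - 36378 = -2910213/80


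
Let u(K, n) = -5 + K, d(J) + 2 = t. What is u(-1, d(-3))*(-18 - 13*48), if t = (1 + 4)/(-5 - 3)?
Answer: 3852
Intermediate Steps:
t = -5/8 (t = 5/(-8) = 5*(-1/8) = -5/8 ≈ -0.62500)
d(J) = -21/8 (d(J) = -2 - 5/8 = -21/8)
u(-1, d(-3))*(-18 - 13*48) = (-5 - 1)*(-18 - 13*48) = -6*(-18 - 624) = -6*(-642) = 3852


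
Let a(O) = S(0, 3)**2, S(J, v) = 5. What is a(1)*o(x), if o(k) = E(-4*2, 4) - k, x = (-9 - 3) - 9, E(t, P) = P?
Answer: 625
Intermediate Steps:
a(O) = 25 (a(O) = 5**2 = 25)
x = -21 (x = -12 - 9 = -21)
o(k) = 4 - k
a(1)*o(x) = 25*(4 - 1*(-21)) = 25*(4 + 21) = 25*25 = 625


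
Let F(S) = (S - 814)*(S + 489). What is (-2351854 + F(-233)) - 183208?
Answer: -2803094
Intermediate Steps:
F(S) = (-814 + S)*(489 + S)
(-2351854 + F(-233)) - 183208 = (-2351854 + (-398046 + (-233)² - 325*(-233))) - 183208 = (-2351854 + (-398046 + 54289 + 75725)) - 183208 = (-2351854 - 268032) - 183208 = -2619886 - 183208 = -2803094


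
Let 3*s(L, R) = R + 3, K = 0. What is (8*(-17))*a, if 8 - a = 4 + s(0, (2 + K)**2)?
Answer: -680/3 ≈ -226.67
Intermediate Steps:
s(L, R) = 1 + R/3 (s(L, R) = (R + 3)/3 = (3 + R)/3 = 1 + R/3)
a = 5/3 (a = 8 - (4 + (1 + (2 + 0)**2/3)) = 8 - (4 + (1 + (1/3)*2**2)) = 8 - (4 + (1 + (1/3)*4)) = 8 - (4 + (1 + 4/3)) = 8 - (4 + 7/3) = 8 - 1*19/3 = 8 - 19/3 = 5/3 ≈ 1.6667)
(8*(-17))*a = (8*(-17))*(5/3) = -136*5/3 = -680/3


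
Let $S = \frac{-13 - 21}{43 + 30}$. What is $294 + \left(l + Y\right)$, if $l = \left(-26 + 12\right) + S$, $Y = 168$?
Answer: $\frac{32670}{73} \approx 447.53$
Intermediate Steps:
$S = - \frac{34}{73} \approx -0.46575$
$l = - \frac{1056}{73}$ ($l = \left(-26 + 12\right) - \frac{34}{73} = -14 - \frac{34}{73} = - \frac{1056}{73} \approx -14.466$)
$294 + \left(l + Y\right) = 294 + \left(- \frac{1056}{73} + 168\right) = 294 + \frac{11208}{73} = \frac{32670}{73}$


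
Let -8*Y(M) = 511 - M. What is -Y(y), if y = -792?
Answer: 1303/8 ≈ 162.88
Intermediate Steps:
Y(M) = -511/8 + M/8 (Y(M) = -(511 - M)/8 = -511/8 + M/8)
-Y(y) = -(-511/8 + (⅛)*(-792)) = -(-511/8 - 99) = -1*(-1303/8) = 1303/8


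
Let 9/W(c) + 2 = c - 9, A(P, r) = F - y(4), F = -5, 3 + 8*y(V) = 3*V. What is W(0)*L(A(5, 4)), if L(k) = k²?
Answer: -21609/704 ≈ -30.695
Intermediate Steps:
y(V) = -3/8 + 3*V/8 (y(V) = -3/8 + (3*V)/8 = -3/8 + 3*V/8)
A(P, r) = -49/8 (A(P, r) = -5 - (-3/8 + (3/8)*4) = -5 - (-3/8 + 3/2) = -5 - 1*9/8 = -5 - 9/8 = -49/8)
W(c) = 9/(-11 + c) (W(c) = 9/(-2 + (c - 9)) = 9/(-2 + (-9 + c)) = 9/(-11 + c))
W(0)*L(A(5, 4)) = (9/(-11 + 0))*(-49/8)² = (9/(-11))*(2401/64) = (9*(-1/11))*(2401/64) = -9/11*2401/64 = -21609/704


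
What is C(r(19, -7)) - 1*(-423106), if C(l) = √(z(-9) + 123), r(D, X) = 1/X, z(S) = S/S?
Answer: 423106 + 2*√31 ≈ 4.2312e+5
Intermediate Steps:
z(S) = 1
C(l) = 2*√31 (C(l) = √(1 + 123) = √124 = 2*√31)
C(r(19, -7)) - 1*(-423106) = 2*√31 - 1*(-423106) = 2*√31 + 423106 = 423106 + 2*√31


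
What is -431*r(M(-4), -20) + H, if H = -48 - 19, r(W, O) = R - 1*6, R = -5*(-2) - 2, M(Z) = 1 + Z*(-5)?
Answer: -929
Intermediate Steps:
M(Z) = 1 - 5*Z
R = 8 (R = 10 - 2 = 8)
r(W, O) = 2 (r(W, O) = 8 - 1*6 = 8 - 6 = 2)
H = -67
-431*r(M(-4), -20) + H = -431*2 - 67 = -862 - 67 = -929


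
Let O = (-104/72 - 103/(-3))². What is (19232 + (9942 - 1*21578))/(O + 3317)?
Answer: 615276/356293 ≈ 1.7269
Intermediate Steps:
O = 87616/81 (O = (-104*1/72 - 103*(-⅓))² = (-13/9 + 103/3)² = (296/9)² = 87616/81 ≈ 1081.7)
(19232 + (9942 - 1*21578))/(O + 3317) = (19232 + (9942 - 1*21578))/(87616/81 + 3317) = (19232 + (9942 - 21578))/(356293/81) = (19232 - 11636)*(81/356293) = 7596*(81/356293) = 615276/356293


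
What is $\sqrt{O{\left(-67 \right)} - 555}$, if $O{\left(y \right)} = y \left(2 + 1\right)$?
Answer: $6 i \sqrt{21} \approx 27.495 i$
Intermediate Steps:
$O{\left(y \right)} = 3 y$ ($O{\left(y \right)} = y 3 = 3 y$)
$\sqrt{O{\left(-67 \right)} - 555} = \sqrt{3 \left(-67\right) - 555} = \sqrt{-201 - 555} = \sqrt{-756} = 6 i \sqrt{21}$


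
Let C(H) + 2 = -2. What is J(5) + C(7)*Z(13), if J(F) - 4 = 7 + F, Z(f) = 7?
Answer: -12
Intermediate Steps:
J(F) = 11 + F (J(F) = 4 + (7 + F) = 11 + F)
C(H) = -4 (C(H) = -2 - 2 = -4)
J(5) + C(7)*Z(13) = (11 + 5) - 4*7 = 16 - 28 = -12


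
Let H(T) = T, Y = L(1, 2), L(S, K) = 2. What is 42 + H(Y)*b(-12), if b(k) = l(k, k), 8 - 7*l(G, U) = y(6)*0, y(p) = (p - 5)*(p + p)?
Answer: 310/7 ≈ 44.286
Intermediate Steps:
y(p) = 2*p*(-5 + p) (y(p) = (-5 + p)*(2*p) = 2*p*(-5 + p))
Y = 2
l(G, U) = 8/7 (l(G, U) = 8/7 - 2*6*(-5 + 6)*0/7 = 8/7 - 2*6*1*0/7 = 8/7 - 12*0/7 = 8/7 - ⅐*0 = 8/7 + 0 = 8/7)
b(k) = 8/7
42 + H(Y)*b(-12) = 42 + 2*(8/7) = 42 + 16/7 = 310/7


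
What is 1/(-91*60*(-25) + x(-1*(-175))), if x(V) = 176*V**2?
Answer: 1/5526500 ≈ 1.8095e-7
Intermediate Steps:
1/(-91*60*(-25) + x(-1*(-175))) = 1/(-91*60*(-25) + 176*(-1*(-175))**2) = 1/(-5460*(-25) + 176*175**2) = 1/(136500 + 176*30625) = 1/(136500 + 5390000) = 1/5526500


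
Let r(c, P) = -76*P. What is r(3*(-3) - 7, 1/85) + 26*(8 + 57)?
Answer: 143574/85 ≈ 1689.1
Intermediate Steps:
r(3*(-3) - 7, 1/85) + 26*(8 + 57) = -76/85 + 26*(8 + 57) = -76*1/85 + 26*65 = -76/85 + 1690 = 143574/85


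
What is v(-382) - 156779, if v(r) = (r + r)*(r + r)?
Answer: 426917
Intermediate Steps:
v(r) = 4*r² (v(r) = (2*r)*(2*r) = 4*r²)
v(-382) - 156779 = 4*(-382)² - 156779 = 4*145924 - 156779 = 583696 - 156779 = 426917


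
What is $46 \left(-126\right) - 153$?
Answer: $-5949$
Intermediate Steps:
$46 \left(-126\right) - 153 = -5796 - 153 = -5949$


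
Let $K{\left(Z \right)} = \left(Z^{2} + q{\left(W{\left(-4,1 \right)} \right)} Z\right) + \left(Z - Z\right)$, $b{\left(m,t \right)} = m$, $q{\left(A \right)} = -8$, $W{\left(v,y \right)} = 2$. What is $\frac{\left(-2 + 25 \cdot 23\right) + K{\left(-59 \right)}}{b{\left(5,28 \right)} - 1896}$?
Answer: $- \frac{146}{61} \approx -2.3934$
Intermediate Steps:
$K{\left(Z \right)} = Z^{2} - 8 Z$ ($K{\left(Z \right)} = \left(Z^{2} - 8 Z\right) + \left(Z - Z\right) = \left(Z^{2} - 8 Z\right) + 0 = Z^{2} - 8 Z$)
$\frac{\left(-2 + 25 \cdot 23\right) + K{\left(-59 \right)}}{b{\left(5,28 \right)} - 1896} = \frac{\left(-2 + 25 \cdot 23\right) - 59 \left(-8 - 59\right)}{5 - 1896} = \frac{\left(-2 + 575\right) - -3953}{-1891} = \left(573 + 3953\right) \left(- \frac{1}{1891}\right) = 4526 \left(- \frac{1}{1891}\right) = - \frac{146}{61}$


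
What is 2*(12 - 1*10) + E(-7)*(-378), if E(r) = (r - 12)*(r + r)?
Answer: -100544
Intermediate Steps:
E(r) = 2*r*(-12 + r) (E(r) = (-12 + r)*(2*r) = 2*r*(-12 + r))
2*(12 - 1*10) + E(-7)*(-378) = 2*(12 - 1*10) + (2*(-7)*(-12 - 7))*(-378) = 2*(12 - 10) + (2*(-7)*(-19))*(-378) = 2*2 + 266*(-378) = 4 - 100548 = -100544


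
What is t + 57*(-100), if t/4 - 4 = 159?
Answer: -5048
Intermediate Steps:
t = 652 (t = 16 + 4*159 = 16 + 636 = 652)
t + 57*(-100) = 652 + 57*(-100) = 652 - 5700 = -5048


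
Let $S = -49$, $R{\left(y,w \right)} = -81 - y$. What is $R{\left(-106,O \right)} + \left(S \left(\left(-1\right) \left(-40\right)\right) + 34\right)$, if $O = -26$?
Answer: $-1901$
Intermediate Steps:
$R{\left(-106,O \right)} + \left(S \left(\left(-1\right) \left(-40\right)\right) + 34\right) = \left(-81 - -106\right) + \left(- 49 \left(\left(-1\right) \left(-40\right)\right) + 34\right) = \left(-81 + 106\right) + \left(\left(-49\right) 40 + 34\right) = 25 + \left(-1960 + 34\right) = 25 - 1926 = -1901$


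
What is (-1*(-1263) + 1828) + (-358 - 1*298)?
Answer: 2435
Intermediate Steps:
(-1*(-1263) + 1828) + (-358 - 1*298) = (1263 + 1828) + (-358 - 298) = 3091 - 656 = 2435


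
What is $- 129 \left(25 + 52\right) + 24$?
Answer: $-9909$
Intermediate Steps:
$- 129 \left(25 + 52\right) + 24 = \left(-129\right) 77 + 24 = -9933 + 24 = -9909$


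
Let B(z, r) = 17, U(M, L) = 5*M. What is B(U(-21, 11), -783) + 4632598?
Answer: 4632615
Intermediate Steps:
B(U(-21, 11), -783) + 4632598 = 17 + 4632598 = 4632615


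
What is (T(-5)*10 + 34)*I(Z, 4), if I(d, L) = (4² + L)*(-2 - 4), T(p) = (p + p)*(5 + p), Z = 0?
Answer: -4080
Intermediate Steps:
T(p) = 2*p*(5 + p) (T(p) = (2*p)*(5 + p) = 2*p*(5 + p))
I(d, L) = -96 - 6*L (I(d, L) = (16 + L)*(-6) = -96 - 6*L)
(T(-5)*10 + 34)*I(Z, 4) = ((2*(-5)*(5 - 5))*10 + 34)*(-96 - 6*4) = ((2*(-5)*0)*10 + 34)*(-96 - 24) = (0*10 + 34)*(-120) = (0 + 34)*(-120) = 34*(-120) = -4080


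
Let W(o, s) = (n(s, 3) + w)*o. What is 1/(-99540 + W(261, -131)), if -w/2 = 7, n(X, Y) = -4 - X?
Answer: -1/70047 ≈ -1.4276e-5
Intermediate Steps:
w = -14 (w = -2*7 = -14)
W(o, s) = o*(-18 - s) (W(o, s) = ((-4 - s) - 14)*o = (-18 - s)*o = o*(-18 - s))
1/(-99540 + W(261, -131)) = 1/(-99540 - 1*261*(18 - 131)) = 1/(-99540 - 1*261*(-113)) = 1/(-99540 + 29493) = 1/(-70047) = -1/70047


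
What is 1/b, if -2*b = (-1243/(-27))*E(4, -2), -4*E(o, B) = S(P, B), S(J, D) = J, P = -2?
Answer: -108/1243 ≈ -0.086887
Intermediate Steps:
E(o, B) = ½ (E(o, B) = -¼*(-2) = ½)
b = -1243/108 (b = -(-1243/(-27))/(2*2) = -(-1243*(-1/27))/(2*2) = -1243/(54*2) = -½*1243/54 = -1243/108 ≈ -11.509)
1/b = 1/(-1243/108) = -108/1243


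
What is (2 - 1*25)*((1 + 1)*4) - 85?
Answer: -269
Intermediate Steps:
(2 - 1*25)*((1 + 1)*4) - 85 = (2 - 25)*(2*4) - 85 = -23*8 - 85 = -184 - 85 = -269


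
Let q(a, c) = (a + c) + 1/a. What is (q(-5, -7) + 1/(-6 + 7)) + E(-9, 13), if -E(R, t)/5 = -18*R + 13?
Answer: -4431/5 ≈ -886.20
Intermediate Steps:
E(R, t) = -65 + 90*R (E(R, t) = -5*(-18*R + 13) = -5*(13 - 18*R) = -65 + 90*R)
q(a, c) = a + c + 1/a
(q(-5, -7) + 1/(-6 + 7)) + E(-9, 13) = ((-5 - 7 + 1/(-5)) + 1/(-6 + 7)) + (-65 + 90*(-9)) = ((-5 - 7 - 1/5) + 1/1) + (-65 - 810) = (-61/5 + 1) - 875 = -56/5 - 875 = -4431/5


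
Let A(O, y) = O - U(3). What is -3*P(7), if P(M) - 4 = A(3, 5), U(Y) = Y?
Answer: -12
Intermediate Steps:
A(O, y) = -3 + O (A(O, y) = O - 1*3 = O - 3 = -3 + O)
P(M) = 4 (P(M) = 4 + (-3 + 3) = 4 + 0 = 4)
-3*P(7) = -3*4 = -12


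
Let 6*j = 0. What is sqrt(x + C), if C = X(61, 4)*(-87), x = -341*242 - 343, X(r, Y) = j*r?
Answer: I*sqrt(82865) ≈ 287.86*I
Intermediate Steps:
j = 0 (j = (1/6)*0 = 0)
X(r, Y) = 0 (X(r, Y) = 0*r = 0)
x = -82865 (x = -82522 - 343 = -82865)
C = 0 (C = 0*(-87) = 0)
sqrt(x + C) = sqrt(-82865 + 0) = sqrt(-82865) = I*sqrt(82865)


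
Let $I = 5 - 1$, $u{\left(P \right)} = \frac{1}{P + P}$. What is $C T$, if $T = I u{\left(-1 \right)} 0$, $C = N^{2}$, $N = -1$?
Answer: $0$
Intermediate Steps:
$u{\left(P \right)} = \frac{1}{2 P}$
$I = 4$ ($I = 5 - 1 = 4$)
$C = 1$ ($C = \left(-1\right)^{2} = 1$)
$T = 0$ ($T = 4 \frac{1}{2 \left(-1\right)} 0 = 4 \cdot \frac{1}{2} \left(-1\right) 0 = 4 \left(- \frac{1}{2}\right) 0 = \left(-2\right) 0 = 0$)
$C T = 1 \cdot 0 = 0$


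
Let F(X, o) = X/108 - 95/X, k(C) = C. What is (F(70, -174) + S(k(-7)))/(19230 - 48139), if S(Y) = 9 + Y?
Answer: -244/5463801 ≈ -4.4658e-5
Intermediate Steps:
F(X, o) = -95/X + X/108 (F(X, o) = X*(1/108) - 95/X = X/108 - 95/X = -95/X + X/108)
(F(70, -174) + S(k(-7)))/(19230 - 48139) = ((-95/70 + (1/108)*70) + (9 - 7))/(19230 - 48139) = ((-95*1/70 + 35/54) + 2)/(-28909) = ((-19/14 + 35/54) + 2)*(-1/28909) = (-134/189 + 2)*(-1/28909) = (244/189)*(-1/28909) = -244/5463801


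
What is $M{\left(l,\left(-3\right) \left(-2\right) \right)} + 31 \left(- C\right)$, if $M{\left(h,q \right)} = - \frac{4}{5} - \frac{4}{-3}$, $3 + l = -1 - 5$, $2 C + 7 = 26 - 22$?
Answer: $\frac{1411}{30} \approx 47.033$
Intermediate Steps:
$C = - \frac{3}{2}$ ($C = - \frac{7}{2} + \frac{26 - 22}{2} = - \frac{7}{2} + \frac{1}{2} \cdot 4 = - \frac{7}{2} + 2 = - \frac{3}{2} \approx -1.5$)
$l = -9$ ($l = -3 - 6 = -9$)
$M{\left(h,q \right)} = \frac{8}{15}$ ($M{\left(h,q \right)} = \left(-4\right) \frac{1}{5} - - \frac{4}{3} = - \frac{4}{5} + \frac{4}{3} = \frac{8}{15}$)
$M{\left(l,\left(-3\right) \left(-2\right) \right)} + 31 \left(- C\right) = \frac{8}{15} + 31 \left(\left(-1\right) \left(- \frac{3}{2}\right)\right) = \frac{8}{15} + 31 \cdot \frac{3}{2} = \frac{8}{15} + \frac{93}{2} = \frac{1411}{30}$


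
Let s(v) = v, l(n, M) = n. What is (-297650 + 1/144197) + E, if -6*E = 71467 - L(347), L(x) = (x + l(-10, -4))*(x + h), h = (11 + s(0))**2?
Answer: -245084575241/865182 ≈ -2.8328e+5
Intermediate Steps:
h = 121 (h = (11 + 0)**2 = 11**2 = 121)
L(x) = (-10 + x)*(121 + x) (L(x) = (x - 10)*(x + 121) = (-10 + x)*(121 + x))
E = 86249/6 (E = -(71467 - (-1210 + 347**2 + 111*347))/6 = -(71467 - (-1210 + 120409 + 38517))/6 = -(71467 - 1*157716)/6 = -(71467 - 157716)/6 = -1/6*(-86249) = 86249/6 ≈ 14375.)
(-297650 + 1/144197) + E = (-297650 + 1/144197) + 86249/6 = -42920237049/144197 + 86249/6 = -245084575241/865182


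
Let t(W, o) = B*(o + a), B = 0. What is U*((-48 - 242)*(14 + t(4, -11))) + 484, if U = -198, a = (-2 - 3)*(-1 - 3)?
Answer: 804364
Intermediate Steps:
a = 20 (a = -5*(-4) = 20)
t(W, o) = 0 (t(W, o) = 0*(o + 20) = 0*(20 + o) = 0)
U*((-48 - 242)*(14 + t(4, -11))) + 484 = -198*(-48 - 242)*(14 + 0) + 484 = -(-57420)*14 + 484 = -198*(-4060) + 484 = 803880 + 484 = 804364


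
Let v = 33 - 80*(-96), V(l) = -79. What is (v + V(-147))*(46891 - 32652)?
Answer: 108700526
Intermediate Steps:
v = 7713 (v = 33 + 7680 = 7713)
(v + V(-147))*(46891 - 32652) = (7713 - 79)*(46891 - 32652) = 7634*14239 = 108700526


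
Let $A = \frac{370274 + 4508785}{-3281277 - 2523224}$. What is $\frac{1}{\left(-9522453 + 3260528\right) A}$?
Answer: $\frac{5804501}{30552301528575} \approx 1.8999 \cdot 10^{-7}$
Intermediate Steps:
$A = - \frac{4879059}{5804501}$ ($A = \frac{4879059}{-5804501} = 4879059 \left(- \frac{1}{5804501}\right) = - \frac{4879059}{5804501} \approx -0.84056$)
$\frac{1}{\left(-9522453 + 3260528\right) A} = \frac{1}{\left(-9522453 + 3260528\right) \left(- \frac{4879059}{5804501}\right)} = \frac{1}{-6261925} \left(- \frac{5804501}{4879059}\right) = \left(- \frac{1}{6261925}\right) \left(- \frac{5804501}{4879059}\right) = \frac{5804501}{30552301528575}$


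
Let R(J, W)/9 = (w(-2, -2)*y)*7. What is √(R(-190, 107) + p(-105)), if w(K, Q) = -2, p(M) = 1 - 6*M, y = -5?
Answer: √1261 ≈ 35.511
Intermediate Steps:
R(J, W) = 630 (R(J, W) = 9*(-2*(-5)*7) = 9*(10*7) = 9*70 = 630)
√(R(-190, 107) + p(-105)) = √(630 + (1 - 6*(-105))) = √(630 + (1 + 630)) = √(630 + 631) = √1261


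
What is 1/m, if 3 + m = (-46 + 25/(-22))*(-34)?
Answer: 11/17596 ≈ 0.00062514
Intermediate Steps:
m = 17596/11 (m = -3 + (-46 + 25/(-22))*(-34) = -3 + (-46 + 25*(-1/22))*(-34) = -3 + (-46 - 25/22)*(-34) = -3 - 1037/22*(-34) = -3 + 17629/11 = 17596/11 ≈ 1599.6)
1/m = 1/(17596/11) = 11/17596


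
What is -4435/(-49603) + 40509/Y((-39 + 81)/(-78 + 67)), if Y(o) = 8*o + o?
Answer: -350815409/297618 ≈ -1178.7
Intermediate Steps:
Y(o) = 9*o
-4435/(-49603) + 40509/Y((-39 + 81)/(-78 + 67)) = -4435/(-49603) + 40509/((9*((-39 + 81)/(-78 + 67)))) = -4435*(-1/49603) + 40509/((9*(42/(-11)))) = 4435/49603 + 40509/((9*(42*(-1/11)))) = 4435/49603 + 40509/((9*(-42/11))) = 4435/49603 + 40509/(-378/11) = 4435/49603 + 40509*(-11/378) = 4435/49603 - 7073/6 = -350815409/297618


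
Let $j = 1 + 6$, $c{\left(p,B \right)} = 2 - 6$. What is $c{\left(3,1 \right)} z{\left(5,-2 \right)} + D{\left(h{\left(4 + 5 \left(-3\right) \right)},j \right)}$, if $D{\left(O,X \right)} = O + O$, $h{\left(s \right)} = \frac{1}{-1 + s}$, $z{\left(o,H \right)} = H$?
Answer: $\frac{47}{6} \approx 7.8333$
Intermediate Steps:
$c{\left(p,B \right)} = -4$ ($c{\left(p,B \right)} = 2 - 6 = -4$)
$j = 7$
$D{\left(O,X \right)} = 2 O$
$c{\left(3,1 \right)} z{\left(5,-2 \right)} + D{\left(h{\left(4 + 5 \left(-3\right) \right)},j \right)} = \left(-4\right) \left(-2\right) + \frac{2}{-1 + \left(4 + 5 \left(-3\right)\right)} = 8 + \frac{2}{-1 + \left(4 - 15\right)} = 8 + \frac{2}{-1 - 11} = 8 + \frac{2}{-12} = 8 + 2 \left(- \frac{1}{12}\right) = 8 - \frac{1}{6} = \frac{47}{6}$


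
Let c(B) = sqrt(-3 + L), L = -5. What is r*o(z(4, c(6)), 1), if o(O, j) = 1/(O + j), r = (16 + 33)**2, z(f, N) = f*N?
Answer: 2401/129 - 19208*I*sqrt(2)/129 ≈ 18.612 - 210.58*I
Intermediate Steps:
c(B) = 2*I*sqrt(2) (c(B) = sqrt(-3 - 5) = sqrt(-8) = 2*I*sqrt(2))
z(f, N) = N*f
r = 2401 (r = 49**2 = 2401)
r*o(z(4, c(6)), 1) = 2401/((2*I*sqrt(2))*4 + 1) = 2401/(8*I*sqrt(2) + 1) = 2401/(1 + 8*I*sqrt(2))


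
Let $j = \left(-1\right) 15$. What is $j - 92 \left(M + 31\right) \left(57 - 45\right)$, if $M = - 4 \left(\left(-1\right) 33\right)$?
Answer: $-179967$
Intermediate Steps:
$M = 132$ ($M = \left(-4\right) \left(-33\right) = 132$)
$j = -15$
$j - 92 \left(M + 31\right) \left(57 - 45\right) = -15 - 92 \left(132 + 31\right) \left(57 - 45\right) = -15 - 92 \cdot 163 \cdot 12 = -15 - 179952 = -179967$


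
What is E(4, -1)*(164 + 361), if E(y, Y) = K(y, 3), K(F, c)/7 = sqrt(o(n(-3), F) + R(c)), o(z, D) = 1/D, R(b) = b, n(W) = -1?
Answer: 3675*sqrt(13)/2 ≈ 6625.2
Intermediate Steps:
K(F, c) = 7*sqrt(c + 1/F) (K(F, c) = 7*sqrt(1/F + c) = 7*sqrt(c + 1/F))
E(y, Y) = 7*sqrt(3 + 1/y)
E(4, -1)*(164 + 361) = (7*sqrt(3 + 1/4))*(164 + 361) = (7*sqrt(3 + 1/4))*525 = (7*sqrt(13/4))*525 = (7*(sqrt(13)/2))*525 = (7*sqrt(13)/2)*525 = 3675*sqrt(13)/2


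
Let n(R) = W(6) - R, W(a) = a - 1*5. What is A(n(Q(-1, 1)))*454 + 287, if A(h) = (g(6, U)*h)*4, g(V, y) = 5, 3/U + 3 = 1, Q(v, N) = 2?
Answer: -8793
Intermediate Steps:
W(a) = -5 + a (W(a) = a - 5 = -5 + a)
U = -3/2 (U = 3/(-3 + 1) = 3/(-2) = 3*(-½) = -3/2 ≈ -1.5000)
n(R) = 1 - R (n(R) = (-5 + 6) - R = 1 - R)
A(h) = 20*h (A(h) = (5*h)*4 = 20*h)
A(n(Q(-1, 1)))*454 + 287 = (20*(1 - 1*2))*454 + 287 = (20*(1 - 2))*454 + 287 = (20*(-1))*454 + 287 = -20*454 + 287 = -9080 + 287 = -8793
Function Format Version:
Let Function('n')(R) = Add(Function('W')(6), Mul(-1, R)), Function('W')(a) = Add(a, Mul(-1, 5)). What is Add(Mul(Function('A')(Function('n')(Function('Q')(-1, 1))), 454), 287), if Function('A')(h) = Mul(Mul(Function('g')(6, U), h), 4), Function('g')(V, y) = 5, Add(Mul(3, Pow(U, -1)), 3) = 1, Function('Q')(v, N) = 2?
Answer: -8793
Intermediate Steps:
Function('W')(a) = Add(-5, a) (Function('W')(a) = Add(a, -5) = Add(-5, a))
U = Rational(-3, 2) (U = Mul(3, Pow(Add(-3, 1), -1)) = Mul(3, Pow(-2, -1)) = Mul(3, Rational(-1, 2)) = Rational(-3, 2) ≈ -1.5000)
Function('n')(R) = Add(1, Mul(-1, R)) (Function('n')(R) = Add(Add(-5, 6), Mul(-1, R)) = Add(1, Mul(-1, R)))
Function('A')(h) = Mul(20, h) (Function('A')(h) = Mul(Mul(5, h), 4) = Mul(20, h))
Add(Mul(Function('A')(Function('n')(Function('Q')(-1, 1))), 454), 287) = Add(Mul(Mul(20, Add(1, Mul(-1, 2))), 454), 287) = Add(Mul(Mul(20, Add(1, -2)), 454), 287) = Add(Mul(Mul(20, -1), 454), 287) = Add(Mul(-20, 454), 287) = Add(-9080, 287) = -8793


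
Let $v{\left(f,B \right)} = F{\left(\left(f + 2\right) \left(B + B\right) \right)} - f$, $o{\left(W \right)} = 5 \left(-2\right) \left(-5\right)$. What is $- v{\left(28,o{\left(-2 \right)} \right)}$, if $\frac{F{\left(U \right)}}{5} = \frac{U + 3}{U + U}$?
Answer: $\frac{10199}{400} \approx 25.497$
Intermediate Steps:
$o{\left(W \right)} = 50$ ($o{\left(W \right)} = \left(-10\right) \left(-5\right) = 50$)
$F{\left(U \right)} = \frac{5 \left(3 + U\right)}{2 U}$ ($F{\left(U \right)} = 5 \frac{U + 3}{U + U} = 5 \frac{3 + U}{2 U} = \frac{5 \left(3 + U\right)}{2 U}$)
$v{\left(f,B \right)} = - f + \frac{5 \left(3 + 2 B \left(2 + f\right)\right)}{4 B \left(2 + f\right)}$ ($v{\left(f,B \right)} = \frac{5 \left(3 + \left(f + 2\right) \left(B + B\right)\right)}{2 \left(f + 2\right) \left(B + B\right)} - f = \frac{5 \left(3 + \left(2 + f\right) 2 B\right)}{2 \left(2 + f\right) 2 B} - f = \frac{5 \left(3 + 2 B \left(2 + f\right)\right)}{2 \cdot 2 B \left(2 + f\right)} - f = \frac{5 \frac{1}{2 B \left(2 + f\right)} \left(3 + 2 B \left(2 + f\right)\right)}{2} - f = \frac{5 \left(3 + 2 B \left(2 + f\right)\right)}{4 B \left(2 + f\right)} - f = - f + \frac{5 \left(3 + 2 B \left(2 + f\right)\right)}{4 B \left(2 + f\right)}$)
$- v{\left(28,o{\left(-2 \right)} \right)} = - \frac{15 + 10 \cdot 50 \left(2 + 28\right) - 200 \cdot 28 \left(2 + 28\right)}{4 \cdot 50 \left(2 + 28\right)} = - \frac{15 + 10 \cdot 50 \cdot 30 - 200 \cdot 28 \cdot 30}{4 \cdot 50 \cdot 30} = - \frac{15 + 15000 - 168000}{4 \cdot 50 \cdot 30} = - \frac{-152985}{4 \cdot 50 \cdot 30} = \left(-1\right) \left(- \frac{10199}{400}\right) = \frac{10199}{400}$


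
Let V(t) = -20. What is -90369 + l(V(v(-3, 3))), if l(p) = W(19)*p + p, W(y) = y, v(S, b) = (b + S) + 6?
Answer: -90769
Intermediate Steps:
v(S, b) = 6 + S + b (v(S, b) = (S + b) + 6 = 6 + S + b)
l(p) = 20*p (l(p) = 19*p + p = 20*p)
-90369 + l(V(v(-3, 3))) = -90369 + 20*(-20) = -90369 - 400 = -90769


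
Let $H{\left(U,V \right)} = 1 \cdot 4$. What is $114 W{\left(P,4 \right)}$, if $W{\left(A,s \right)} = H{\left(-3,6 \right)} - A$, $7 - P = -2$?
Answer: $-570$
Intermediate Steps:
$H{\left(U,V \right)} = 4$
$P = 9$ ($P = 7 - -2 = 7 + 2 = 9$)
$W{\left(A,s \right)} = 4 - A$
$114 W{\left(P,4 \right)} = 114 \left(4 - 9\right) = 114 \left(-5\right) = -570$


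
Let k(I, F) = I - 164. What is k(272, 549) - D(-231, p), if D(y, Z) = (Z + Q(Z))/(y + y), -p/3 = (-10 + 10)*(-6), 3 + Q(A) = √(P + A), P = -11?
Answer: 16631/154 + I*√11/462 ≈ 107.99 + 0.0071788*I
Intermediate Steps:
Q(A) = -3 + √(-11 + A)
k(I, F) = -164 + I
p = 0 (p = -3*(-10 + 10)*(-6) = -0*(-6) = -3*0 = 0)
D(y, Z) = (-3 + Z + √(-11 + Z))/(2*y) (D(y, Z) = (Z + (-3 + √(-11 + Z)))/(y + y) = (-3 + Z + √(-11 + Z))/((2*y)) = (-3 + Z + √(-11 + Z))*(1/(2*y)) = (-3 + Z + √(-11 + Z))/(2*y))
k(272, 549) - D(-231, p) = (-164 + 272) - (-3 + 0 + √(-11 + 0))/(2*(-231)) = 108 - (-1)*(-3 + 0 + √(-11))/(2*231) = 108 - (-1)*(-3 + 0 + I*√11)/(2*231) = 108 - (-1)*(-3 + I*√11)/(2*231) = 108 - (1/154 - I*√11/462) = 108 + (-1/154 + I*√11/462) = 16631/154 + I*√11/462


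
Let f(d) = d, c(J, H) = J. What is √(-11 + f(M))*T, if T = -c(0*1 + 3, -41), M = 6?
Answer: -3*I*√5 ≈ -6.7082*I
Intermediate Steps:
T = -3 (T = -(0*1 + 3) = -(0 + 3) = -1*3 = -3)
√(-11 + f(M))*T = √(-11 + 6)*(-3) = √(-5)*(-3) = (I*√5)*(-3) = -3*I*√5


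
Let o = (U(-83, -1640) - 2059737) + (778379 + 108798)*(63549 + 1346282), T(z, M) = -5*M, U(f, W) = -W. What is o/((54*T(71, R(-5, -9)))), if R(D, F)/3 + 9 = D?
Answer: 41692252633/378 ≈ 1.1030e+8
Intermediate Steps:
R(D, F) = -27 + 3*D
o = 1250767578990 (o = (-1*(-1640) - 2059737) + (778379 + 108798)*(63549 + 1346282) = (1640 - 2059737) + 887177*1409831 = -2058097 + 1250769637087 = 1250767578990)
o/((54*T(71, R(-5, -9)))) = 1250767578990/((54*(-5*(-27 + 3*(-5))))) = 1250767578990/((54*(-5*(-27 - 15)))) = 1250767578990/((54*(-5*(-42)))) = 1250767578990/((54*210)) = 1250767578990/11340 = 1250767578990*(1/11340) = 41692252633/378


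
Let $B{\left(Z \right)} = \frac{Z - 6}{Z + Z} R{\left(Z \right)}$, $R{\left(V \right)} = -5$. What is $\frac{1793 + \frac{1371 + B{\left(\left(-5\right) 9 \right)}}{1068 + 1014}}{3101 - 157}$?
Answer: $\frac{22406365}{36776448} \approx 0.60926$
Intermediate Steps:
$B{\left(Z \right)} = - \frac{5 \left(-6 + Z\right)}{2 Z}$ ($B{\left(Z \right)} = \frac{Z - 6}{Z + Z} \left(-5\right) = \frac{-6 + Z}{2 Z} \left(-5\right) = - \frac{5 \left(-6 + Z\right)}{2 Z}$)
$\frac{1793 + \frac{1371 + B{\left(\left(-5\right) 9 \right)}}{1068 + 1014}}{3101 - 157} = \frac{1793 + \frac{1371 - \left(\frac{5}{2} - \frac{15}{\left(-5\right) 9}\right)}{1068 + 1014}}{3101 - 157} = \frac{1793 + \frac{1371 - \left(\frac{5}{2} - \frac{15}{-45}\right)}{2082}}{2944} = \left(1793 + \left(1371 + \left(- \frac{5}{2} + 15 \left(- \frac{1}{45}\right)\right)\right) \frac{1}{2082}\right) \frac{1}{2944} = \left(1793 + \left(1371 - \frac{17}{6}\right) \frac{1}{2082}\right) \frac{1}{2944} = \left(1793 + \frac{8209}{6} \cdot \frac{1}{2082}\right) \frac{1}{2944} = \left(1793 + \frac{8209}{12492}\right) \frac{1}{2944} = \frac{22406365}{12492} \cdot \frac{1}{2944} = \frac{22406365}{36776448}$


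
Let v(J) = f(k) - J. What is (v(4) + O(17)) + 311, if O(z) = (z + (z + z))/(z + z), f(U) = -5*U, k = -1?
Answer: 627/2 ≈ 313.50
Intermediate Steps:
v(J) = 5 - J (v(J) = -5*(-1) - J = 5 - J)
O(z) = 3/2 (O(z) = (z + 2*z)/((2*z)) = (3*z)*(1/(2*z)) = 3/2)
(v(4) + O(17)) + 311 = ((5 - 1*4) + 3/2) + 311 = ((5 - 4) + 3/2) + 311 = (1 + 3/2) + 311 = 5/2 + 311 = 627/2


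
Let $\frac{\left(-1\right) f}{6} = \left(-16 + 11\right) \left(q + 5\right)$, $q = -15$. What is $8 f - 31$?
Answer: $-2431$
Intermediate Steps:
$f = -300$ ($f = - 6 \left(-16 + 11\right) \left(-15 + 5\right) = - 6 \left(\left(-5\right) \left(-10\right)\right) = \left(-6\right) 50 = -300$)
$8 f - 31 = 8 \left(-300\right) - 31 = -2400 - 31 = -2431$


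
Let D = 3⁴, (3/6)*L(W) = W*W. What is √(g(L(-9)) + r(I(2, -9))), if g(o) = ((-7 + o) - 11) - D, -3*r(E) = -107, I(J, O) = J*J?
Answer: 2*√222/3 ≈ 9.9331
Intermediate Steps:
I(J, O) = J²
r(E) = 107/3 (r(E) = -⅓*(-107) = 107/3)
L(W) = 2*W² (L(W) = 2*(W*W) = 2*W²)
D = 81
g(o) = -99 + o (g(o) = ((-7 + o) - 11) - 1*81 = (-18 + o) - 81 = -99 + o)
√(g(L(-9)) + r(I(2, -9))) = √((-99 + 2*(-9)²) + 107/3) = √((-99 + 2*81) + 107/3) = √((-99 + 162) + 107/3) = √(63 + 107/3) = √(296/3) = 2*√222/3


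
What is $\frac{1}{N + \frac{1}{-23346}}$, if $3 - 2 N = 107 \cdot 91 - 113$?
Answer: $- \frac{11673}{56152967} \approx -0.00020788$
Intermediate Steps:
$N = - \frac{9621}{2}$ ($N = \frac{3}{2} - \frac{107 \cdot 91 - 113}{2} = \frac{3}{2} - \frac{9737 - 113}{2} = \frac{3}{2} - 4812 = - \frac{9621}{2} \approx -4810.5$)
$\frac{1}{N + \frac{1}{-23346}} = \frac{1}{- \frac{9621}{2} + \frac{1}{-23346}} = \frac{1}{- \frac{9621}{2} - \frac{1}{23346}} = \frac{1}{- \frac{56152967}{11673}} = - \frac{11673}{56152967}$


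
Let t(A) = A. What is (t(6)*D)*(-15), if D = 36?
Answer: -3240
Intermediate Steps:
(t(6)*D)*(-15) = (6*36)*(-15) = 216*(-15) = -3240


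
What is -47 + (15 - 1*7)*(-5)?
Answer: -87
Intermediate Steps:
-47 + (15 - 1*7)*(-5) = -47 + (15 - 7)*(-5) = -47 + 8*(-5) = -47 - 40 = -87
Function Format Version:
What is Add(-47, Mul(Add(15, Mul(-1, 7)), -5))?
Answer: -87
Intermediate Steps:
Add(-47, Mul(Add(15, Mul(-1, 7)), -5)) = Add(-47, Mul(Add(15, -7), -5)) = Add(-47, Mul(8, -5)) = Add(-47, -40) = -87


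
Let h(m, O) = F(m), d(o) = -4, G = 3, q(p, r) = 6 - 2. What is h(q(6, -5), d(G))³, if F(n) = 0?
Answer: 0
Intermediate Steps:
q(p, r) = 4
h(m, O) = 0
h(q(6, -5), d(G))³ = 0³ = 0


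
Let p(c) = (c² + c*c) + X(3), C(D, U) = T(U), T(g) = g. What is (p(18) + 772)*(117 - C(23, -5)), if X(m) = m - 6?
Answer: 172874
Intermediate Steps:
X(m) = -6 + m
C(D, U) = U
p(c) = -3 + 2*c² (p(c) = (c² + c*c) + (-6 + 3) = (c² + c²) - 3 = 2*c² - 3 = -3 + 2*c²)
(p(18) + 772)*(117 - C(23, -5)) = ((-3 + 2*18²) + 772)*(117 - 1*(-5)) = ((-3 + 2*324) + 772)*(117 + 5) = ((-3 + 648) + 772)*122 = (645 + 772)*122 = 1417*122 = 172874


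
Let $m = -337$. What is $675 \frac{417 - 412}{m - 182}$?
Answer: $- \frac{1125}{173} \approx -6.5029$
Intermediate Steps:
$675 \frac{417 - 412}{m - 182} = 675 \frac{417 - 412}{-337 - 182} = 675 \frac{5}{-519} = 675 \cdot 5 \left(- \frac{1}{519}\right) = 675 \left(- \frac{5}{519}\right) = - \frac{1125}{173}$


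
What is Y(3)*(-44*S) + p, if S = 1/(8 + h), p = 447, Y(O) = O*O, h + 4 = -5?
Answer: 843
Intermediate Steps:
h = -9 (h = -4 - 5 = -9)
Y(O) = O²
S = -1 (S = 1/(8 - 9) = 1/(-1) = -1)
Y(3)*(-44*S) + p = 3²*(-44*(-1)) + 447 = 9*44 + 447 = 396 + 447 = 843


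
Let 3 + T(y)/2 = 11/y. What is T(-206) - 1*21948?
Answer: -2261273/103 ≈ -21954.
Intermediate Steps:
T(y) = -6 + 22/y (T(y) = -6 + 2*(11/y) = -6 + 22/y)
T(-206) - 1*21948 = (-6 + 22/(-206)) - 1*21948 = (-6 + 22*(-1/206)) - 21948 = (-6 - 11/103) - 21948 = -629/103 - 21948 = -2261273/103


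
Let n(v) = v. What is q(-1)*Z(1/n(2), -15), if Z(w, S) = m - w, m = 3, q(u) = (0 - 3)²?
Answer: 45/2 ≈ 22.500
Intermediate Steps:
q(u) = 9 (q(u) = (-3)² = 9)
Z(w, S) = 3 - w
q(-1)*Z(1/n(2), -15) = 9*(3 - 1/2) = 9*(3 - 1*½) = 9*(3 - ½) = 9*(5/2) = 45/2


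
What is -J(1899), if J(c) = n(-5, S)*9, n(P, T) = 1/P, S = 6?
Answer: 9/5 ≈ 1.8000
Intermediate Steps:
J(c) = -9/5 (J(c) = 9/(-5) = -1/5*9 = -9/5)
-J(1899) = -1*(-9/5) = 9/5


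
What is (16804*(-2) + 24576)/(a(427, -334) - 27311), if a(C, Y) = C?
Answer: 2258/6721 ≈ 0.33596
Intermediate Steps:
(16804*(-2) + 24576)/(a(427, -334) - 27311) = (16804*(-2) + 24576)/(427 - 27311) = (-33608 + 24576)/(-26884) = -9032*(-1/26884) = 2258/6721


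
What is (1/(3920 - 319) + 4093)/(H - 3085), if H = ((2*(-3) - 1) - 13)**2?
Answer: -14738894/9668685 ≈ -1.5244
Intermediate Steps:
H = 400 (H = ((-6 - 1) - 13)**2 = (-7 - 13)**2 = (-20)**2 = 400)
(1/(3920 - 319) + 4093)/(H - 3085) = (1/(3920 - 319) + 4093)/(400 - 3085) = (1/3601 + 4093)/(-2685) = (1/3601 + 4093)*(-1/2685) = (14738894/3601)*(-1/2685) = -14738894/9668685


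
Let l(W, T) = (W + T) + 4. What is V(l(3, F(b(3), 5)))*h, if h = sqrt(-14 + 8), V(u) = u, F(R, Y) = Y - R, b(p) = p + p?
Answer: 6*I*sqrt(6) ≈ 14.697*I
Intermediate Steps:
b(p) = 2*p
l(W, T) = 4 + T + W (l(W, T) = (T + W) + 4 = 4 + T + W)
h = I*sqrt(6) (h = sqrt(-6) = I*sqrt(6) ≈ 2.4495*I)
V(l(3, F(b(3), 5)))*h = (4 + (5 - 2*3) + 3)*(I*sqrt(6)) = (4 + (5 - 1*6) + 3)*(I*sqrt(6)) = (4 + (5 - 6) + 3)*(I*sqrt(6)) = (4 - 1 + 3)*(I*sqrt(6)) = 6*(I*sqrt(6)) = 6*I*sqrt(6)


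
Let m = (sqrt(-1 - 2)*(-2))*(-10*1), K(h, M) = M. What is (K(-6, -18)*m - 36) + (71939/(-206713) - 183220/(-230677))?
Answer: -1695342366079/47683934701 - 360*I*sqrt(3) ≈ -35.554 - 623.54*I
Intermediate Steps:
m = 20*I*sqrt(3) (m = (sqrt(-3)*(-2))*(-10) = ((I*sqrt(3))*(-2))*(-10) = -2*I*sqrt(3)*(-10) = 20*I*sqrt(3) ≈ 34.641*I)
(K(-6, -18)*m - 36) + (71939/(-206713) - 183220/(-230677)) = (-360*I*sqrt(3) - 36) + (71939/(-206713) - 183220/(-230677)) = (-360*I*sqrt(3) - 36) + (71939*(-1/206713) - 183220*(-1/230677)) = (-36 - 360*I*sqrt(3)) + (-71939/206713 + 183220/230677) = (-36 - 360*I*sqrt(3)) + 21279283157/47683934701 = -1695342366079/47683934701 - 360*I*sqrt(3)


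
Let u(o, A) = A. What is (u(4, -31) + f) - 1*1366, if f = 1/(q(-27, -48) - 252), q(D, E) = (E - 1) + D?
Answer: -458217/328 ≈ -1397.0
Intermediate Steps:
q(D, E) = -1 + D + E (q(D, E) = (-1 + E) + D = -1 + D + E)
f = -1/328 (f = 1/((-1 - 27 - 48) - 252) = 1/(-76 - 252) = 1/(-328) = -1/328 ≈ -0.0030488)
(u(4, -31) + f) - 1*1366 = (-31 - 1/328) - 1*1366 = -10169/328 - 1366 = -458217/328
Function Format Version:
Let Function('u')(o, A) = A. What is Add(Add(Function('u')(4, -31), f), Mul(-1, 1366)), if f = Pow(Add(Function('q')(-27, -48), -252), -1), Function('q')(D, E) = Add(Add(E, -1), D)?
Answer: Rational(-458217, 328) ≈ -1397.0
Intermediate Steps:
Function('q')(D, E) = Add(-1, D, E) (Function('q')(D, E) = Add(Add(-1, E), D) = Add(-1, D, E))
f = Rational(-1, 328) (f = Pow(Add(Add(-1, -27, -48), -252), -1) = Pow(Add(-76, -252), -1) = Pow(-328, -1) = Rational(-1, 328) ≈ -0.0030488)
Add(Add(Function('u')(4, -31), f), Mul(-1, 1366)) = Add(Add(-31, Rational(-1, 328)), Mul(-1, 1366)) = Add(Rational(-10169, 328), -1366) = Rational(-458217, 328)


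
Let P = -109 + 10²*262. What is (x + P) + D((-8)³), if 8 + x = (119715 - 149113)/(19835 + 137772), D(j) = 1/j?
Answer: 2104746841689/80694784 ≈ 26083.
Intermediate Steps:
x = -1290254/157607 (x = -8 + (119715 - 149113)/(19835 + 137772) = -8 - 29398/157607 = -1290254/157607 ≈ -8.1865)
P = 26091 (P = -109 + 100*262 = -109 + 26200 = 26091)
(x + P) + D((-8)³) = (-1290254/157607 + 26091) + 1/((-8)³) = 4110833983/157607 + 1/(-512) = 4110833983/157607 - 1/512 = 2104746841689/80694784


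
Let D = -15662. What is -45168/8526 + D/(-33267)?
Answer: -228178274/47272407 ≈ -4.8269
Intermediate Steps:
-45168/8526 + D/(-33267) = -45168/8526 - 15662/(-33267) = -45168*1/8526 - 15662*(-1/33267) = -7528/1421 + 15662/33267 = -228178274/47272407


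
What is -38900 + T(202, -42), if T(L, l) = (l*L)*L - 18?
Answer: -1752686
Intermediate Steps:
T(L, l) = -18 + l*L² (T(L, l) = (L*l)*L - 18 = l*L² - 18 = -18 + l*L²)
-38900 + T(202, -42) = -38900 + (-18 - 42*202²) = -38900 + (-18 - 42*40804) = -38900 + (-18 - 1713768) = -38900 - 1713786 = -1752686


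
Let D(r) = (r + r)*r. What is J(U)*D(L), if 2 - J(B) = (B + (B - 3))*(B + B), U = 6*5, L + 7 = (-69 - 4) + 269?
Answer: -244188756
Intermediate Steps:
L = 189 (L = -7 + ((-69 - 4) + 269) = -7 + (-73 + 269) = -7 + 196 = 189)
U = 30
J(B) = 2 - 2*B*(-3 + 2*B) (J(B) = 2 - (B + (B - 3))*(B + B) = 2 - (B + (-3 + B))*2*B = 2 - (-3 + 2*B)*2*B = 2 - 2*B*(-3 + 2*B))
D(r) = 2*r² (D(r) = (2*r)*r = 2*r²)
J(U)*D(L) = (2 - 4*30² + 6*30)*(2*189²) = (2 - 4*900 + 180)*(2*35721) = (2 - 3600 + 180)*71442 = -3418*71442 = -244188756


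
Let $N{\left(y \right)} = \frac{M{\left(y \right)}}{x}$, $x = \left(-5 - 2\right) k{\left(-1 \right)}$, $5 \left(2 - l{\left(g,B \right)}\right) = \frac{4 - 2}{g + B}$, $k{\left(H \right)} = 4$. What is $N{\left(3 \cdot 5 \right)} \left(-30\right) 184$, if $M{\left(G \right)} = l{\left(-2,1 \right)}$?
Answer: $\frac{3312}{7} \approx 473.14$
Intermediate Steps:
$l{\left(g,B \right)} = 2 - \frac{2}{5 \left(B + g\right)}$ ($l{\left(g,B \right)} = 2 - \frac{\left(4 - 2\right) \frac{1}{g + B}}{5} = 2 - \frac{2 \frac{1}{B + g}}{5} = 2 - \frac{2}{5 \left(B + g\right)}$)
$x = -28$ ($x = \left(-5 - 2\right) 4 = \left(-7\right) 4 = -28$)
$M{\left(G \right)} = \frac{12}{5}$ ($M{\left(G \right)} = \frac{- \frac{2}{5} + 2 \cdot 1 + 2 \left(-2\right)}{1 - 2} = \frac{- \frac{2}{5} + 2 - 4}{-1} = \left(-1\right) \left(- \frac{12}{5}\right) = \frac{12}{5}$)
$N{\left(y \right)} = - \frac{3}{35}$ ($N{\left(y \right)} = \frac{12}{5 \left(-28\right)} = \frac{12}{5} \left(- \frac{1}{28}\right) = - \frac{3}{35}$)
$N{\left(3 \cdot 5 \right)} \left(-30\right) 184 = \left(- \frac{3}{35}\right) \left(-30\right) 184 = \frac{18}{7} \cdot 184 = \frac{3312}{7}$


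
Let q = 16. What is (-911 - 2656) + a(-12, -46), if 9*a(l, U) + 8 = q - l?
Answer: -32083/9 ≈ -3564.8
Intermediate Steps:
a(l, U) = 8/9 - l/9 (a(l, U) = -8/9 + (16 - l)/9 = -8/9 + (16/9 - l/9) = 8/9 - l/9)
(-911 - 2656) + a(-12, -46) = (-911 - 2656) + (8/9 - ⅑*(-12)) = -3567 + (8/9 + 4/3) = -3567 + 20/9 = -32083/9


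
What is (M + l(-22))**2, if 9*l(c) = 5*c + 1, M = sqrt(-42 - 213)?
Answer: (109 - 9*I*sqrt(255))**2/81 ≈ -108.32 - 386.8*I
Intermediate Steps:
M = I*sqrt(255) (M = sqrt(-255) = I*sqrt(255) ≈ 15.969*I)
l(c) = 1/9 + 5*c/9 (l(c) = (5*c + 1)/9 = (1 + 5*c)/9 = 1/9 + 5*c/9)
(M + l(-22))**2 = (I*sqrt(255) + (1/9 + (5/9)*(-22)))**2 = (I*sqrt(255) + (1/9 - 110/9))**2 = (I*sqrt(255) - 109/9)**2 = (-109/9 + I*sqrt(255))**2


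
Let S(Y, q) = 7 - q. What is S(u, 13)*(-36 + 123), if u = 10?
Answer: -522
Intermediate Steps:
S(u, 13)*(-36 + 123) = (7 - 1*13)*(-36 + 123) = (7 - 13)*87 = -6*87 = -522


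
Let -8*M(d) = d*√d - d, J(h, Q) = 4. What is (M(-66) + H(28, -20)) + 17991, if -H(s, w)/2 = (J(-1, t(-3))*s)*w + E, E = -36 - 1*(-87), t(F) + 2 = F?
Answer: 89443/4 + 33*I*√66/4 ≈ 22361.0 + 67.023*I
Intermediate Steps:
t(F) = -2 + F
E = 51 (E = -36 + 87 = 51)
H(s, w) = -102 - 8*s*w (H(s, w) = -2*((4*s)*w + 51) = -2*(4*s*w + 51) = -2*(51 + 4*s*w) = -102 - 8*s*w)
M(d) = -d^(3/2)/8 + d/8 (M(d) = -(d*√d - d)/8 = -(d^(3/2) - d)/8 = -d^(3/2)/8 + d/8)
(M(-66) + H(28, -20)) + 17991 = ((-(-33)*I*√66/4 + (⅛)*(-66)) + (-102 - 8*28*(-20))) + 17991 = ((-(-33)*I*√66/4 - 33/4) + (-102 + 4480)) + 17991 = ((33*I*√66/4 - 33/4) + 4378) + 17991 = ((-33/4 + 33*I*√66/4) + 4378) + 17991 = (17479/4 + 33*I*√66/4) + 17991 = 89443/4 + 33*I*√66/4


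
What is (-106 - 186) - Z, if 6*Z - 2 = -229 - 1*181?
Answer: -224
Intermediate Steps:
Z = -68 (Z = ⅓ + (-229 - 1*181)/6 = ⅓ + (-229 - 181)/6 = ⅓ + (⅙)*(-410) = ⅓ - 205/3 = -68)
(-106 - 186) - Z = (-106 - 186) - 1*(-68) = -292 + 68 = -224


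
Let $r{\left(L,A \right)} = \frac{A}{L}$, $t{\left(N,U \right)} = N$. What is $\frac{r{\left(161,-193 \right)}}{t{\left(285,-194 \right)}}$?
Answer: $- \frac{193}{45885} \approx -0.0042062$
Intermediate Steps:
$\frac{r{\left(161,-193 \right)}}{t{\left(285,-194 \right)}} = \frac{\left(-193\right) \frac{1}{161}}{285} = \left(-193\right) \frac{1}{161} \cdot \frac{1}{285} = \left(- \frac{193}{161}\right) \frac{1}{285} = - \frac{193}{45885}$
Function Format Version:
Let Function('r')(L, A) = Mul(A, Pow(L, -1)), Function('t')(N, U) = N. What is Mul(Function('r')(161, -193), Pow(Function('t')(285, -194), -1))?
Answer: Rational(-193, 45885) ≈ -0.0042062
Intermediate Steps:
Mul(Function('r')(161, -193), Pow(Function('t')(285, -194), -1)) = Mul(Mul(-193, Pow(161, -1)), Pow(285, -1)) = Mul(Mul(-193, Rational(1, 161)), Rational(1, 285)) = Mul(Rational(-193, 161), Rational(1, 285)) = Rational(-193, 45885)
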